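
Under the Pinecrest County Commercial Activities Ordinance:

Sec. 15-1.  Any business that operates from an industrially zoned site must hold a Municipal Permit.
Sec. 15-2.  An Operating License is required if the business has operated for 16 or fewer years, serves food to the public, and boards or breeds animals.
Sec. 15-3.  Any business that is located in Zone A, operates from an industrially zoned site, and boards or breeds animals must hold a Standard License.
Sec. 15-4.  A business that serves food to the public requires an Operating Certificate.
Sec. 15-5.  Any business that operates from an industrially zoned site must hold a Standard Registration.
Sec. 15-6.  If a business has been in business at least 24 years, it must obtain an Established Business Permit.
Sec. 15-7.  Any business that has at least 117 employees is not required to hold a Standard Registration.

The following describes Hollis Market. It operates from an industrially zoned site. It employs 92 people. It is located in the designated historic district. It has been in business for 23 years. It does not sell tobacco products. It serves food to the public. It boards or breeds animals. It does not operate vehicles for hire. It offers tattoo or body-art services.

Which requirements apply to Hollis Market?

Municipal Permit, Operating Certificate, Standard Registration

Sec. 15-1. operates from an industrially zoned site → Municipal Permit required.
Sec. 15-2. years in business 23 > 16; serves food to the public; boards or breeds animals → Operating License not required.
Sec. 15-3. is located in the designated historic district (not: is located in Zone A); operates from an industrially zoned site; boards or breeds animals → Standard License not required.
Sec. 15-4. serves food to the public → Operating Certificate required.
Sec. 15-5. operates from an industrially zoned site → Standard Registration required.
Sec. 15-6. years in business 23 < 24 → Established Business Permit not required.
Sec. 15-7. employees 92 < 117 → Standard Registration exemption does not apply.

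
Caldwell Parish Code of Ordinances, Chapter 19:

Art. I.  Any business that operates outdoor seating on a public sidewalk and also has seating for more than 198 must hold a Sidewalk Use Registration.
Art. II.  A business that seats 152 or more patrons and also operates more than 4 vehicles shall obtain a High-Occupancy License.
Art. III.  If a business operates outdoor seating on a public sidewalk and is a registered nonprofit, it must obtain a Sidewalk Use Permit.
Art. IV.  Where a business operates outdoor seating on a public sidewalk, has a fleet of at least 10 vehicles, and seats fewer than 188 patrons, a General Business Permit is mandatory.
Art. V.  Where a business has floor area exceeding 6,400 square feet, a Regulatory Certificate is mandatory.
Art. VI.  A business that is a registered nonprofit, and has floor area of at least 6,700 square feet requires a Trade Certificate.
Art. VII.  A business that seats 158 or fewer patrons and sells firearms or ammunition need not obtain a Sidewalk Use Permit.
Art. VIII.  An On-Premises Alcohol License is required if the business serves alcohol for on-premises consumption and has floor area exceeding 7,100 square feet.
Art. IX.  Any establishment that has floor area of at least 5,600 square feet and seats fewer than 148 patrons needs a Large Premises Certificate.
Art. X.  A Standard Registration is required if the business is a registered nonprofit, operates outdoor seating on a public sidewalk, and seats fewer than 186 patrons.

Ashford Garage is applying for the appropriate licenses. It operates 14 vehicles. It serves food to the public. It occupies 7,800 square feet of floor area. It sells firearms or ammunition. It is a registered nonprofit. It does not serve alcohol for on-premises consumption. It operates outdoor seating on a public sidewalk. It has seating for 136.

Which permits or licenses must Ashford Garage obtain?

Art. I. operates outdoor seating on a public sidewalk; seating 136 ≤ 198 → Sidewalk Use Registration not required.
Art. II. seating 136 < 152; vehicles 14 > 4 → High-Occupancy License not required.
Art. III. operates outdoor seating on a public sidewalk; is a registered nonprofit → Sidewalk Use Permit required.
Art. IV. operates outdoor seating on a public sidewalk; vehicles 14 ≥ 10; seating 136 < 188 → General Business Permit required.
Art. V. floor area 7,800 square feet > 6,400 square feet → Regulatory Certificate required.
Art. VI. is a registered nonprofit; floor area 7,800 square feet ≥ 6,700 square feet → Trade Certificate required.
Art. VII. seating 136 ≤ 158; sells firearms or ammunition → exempt from Sidewalk Use Permit.
Art. VIII. does not serve alcohol for on-premises consumption; floor area 7,800 square feet > 7,100 square feet → On-Premises Alcohol License not required.
Art. IX. floor area 7,800 square feet ≥ 5,600 square feet; seating 136 < 148 → Large Premises Certificate required.
Art. X. is a registered nonprofit; operates outdoor seating on a public sidewalk; seating 136 < 186 → Standard Registration required.

General Business Permit, Large Premises Certificate, Regulatory Certificate, Standard Registration, Trade Certificate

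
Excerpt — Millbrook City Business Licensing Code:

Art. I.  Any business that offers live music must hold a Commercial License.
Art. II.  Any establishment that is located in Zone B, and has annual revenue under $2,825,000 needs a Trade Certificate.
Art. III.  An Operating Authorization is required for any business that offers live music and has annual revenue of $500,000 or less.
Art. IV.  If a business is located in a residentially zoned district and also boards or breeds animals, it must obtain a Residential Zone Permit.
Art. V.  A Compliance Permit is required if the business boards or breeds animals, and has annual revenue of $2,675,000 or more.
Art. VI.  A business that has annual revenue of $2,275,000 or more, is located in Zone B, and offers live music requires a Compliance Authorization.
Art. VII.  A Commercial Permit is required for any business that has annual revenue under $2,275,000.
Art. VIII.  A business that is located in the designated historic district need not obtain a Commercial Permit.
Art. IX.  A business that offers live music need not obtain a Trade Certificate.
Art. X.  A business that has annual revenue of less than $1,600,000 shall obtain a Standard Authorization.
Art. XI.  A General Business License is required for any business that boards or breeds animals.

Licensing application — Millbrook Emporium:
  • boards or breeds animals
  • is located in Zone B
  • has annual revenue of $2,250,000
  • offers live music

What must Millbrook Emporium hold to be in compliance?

Commercial License, Commercial Permit, General Business License

Art. I. offers live music → Commercial License required.
Art. II. is located in Zone B; revenue $2,250,000 < $2,825,000 → Trade Certificate required.
Art. III. offers live music; revenue $2,250,000 > $500,000 → Operating Authorization not required.
Art. IV. is located in Zone B (not: is located in a residentially zoned district); boards or breeds animals → Residential Zone Permit not required.
Art. V. boards or breeds animals; revenue $2,250,000 < $2,675,000 → Compliance Permit not required.
Art. VI. revenue $2,250,000 < $2,275,000; is located in Zone B; offers live music → Compliance Authorization not required.
Art. VII. revenue $2,250,000 < $2,275,000 → Commercial Permit required.
Art. VIII. is located in Zone B (not: is located in the designated historic district) → Commercial Permit exemption does not apply.
Art. IX. offers live music → exempt from Trade Certificate.
Art. X. revenue $2,250,000 ≥ $1,600,000 → Standard Authorization not required.
Art. XI. boards or breeds animals → General Business License required.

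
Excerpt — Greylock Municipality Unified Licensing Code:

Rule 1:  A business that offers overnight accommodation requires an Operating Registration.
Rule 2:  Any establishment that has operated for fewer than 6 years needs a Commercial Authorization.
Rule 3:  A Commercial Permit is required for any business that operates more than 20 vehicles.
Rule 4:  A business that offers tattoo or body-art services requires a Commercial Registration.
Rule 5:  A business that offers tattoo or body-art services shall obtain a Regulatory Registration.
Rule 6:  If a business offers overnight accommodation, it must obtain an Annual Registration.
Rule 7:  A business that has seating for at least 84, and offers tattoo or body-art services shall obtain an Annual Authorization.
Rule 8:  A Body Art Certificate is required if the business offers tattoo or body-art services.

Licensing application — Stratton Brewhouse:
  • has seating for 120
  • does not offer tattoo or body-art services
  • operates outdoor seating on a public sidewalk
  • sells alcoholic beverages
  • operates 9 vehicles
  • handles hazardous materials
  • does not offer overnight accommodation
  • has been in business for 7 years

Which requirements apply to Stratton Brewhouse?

Rule 1: does not offer overnight accommodation → Operating Registration not required.
Rule 2: years in business 7 ≥ 6 → Commercial Authorization not required.
Rule 3: vehicles 9 ≤ 20 → Commercial Permit not required.
Rule 4: does not offer tattoo or body-art services → Commercial Registration not required.
Rule 5: does not offer tattoo or body-art services → Regulatory Registration not required.
Rule 6: does not offer overnight accommodation → Annual Registration not required.
Rule 7: seating 120 ≥ 84; does not offer tattoo or body-art services → Annual Authorization not required.
Rule 8: does not offer tattoo or body-art services → Body Art Certificate not required.

None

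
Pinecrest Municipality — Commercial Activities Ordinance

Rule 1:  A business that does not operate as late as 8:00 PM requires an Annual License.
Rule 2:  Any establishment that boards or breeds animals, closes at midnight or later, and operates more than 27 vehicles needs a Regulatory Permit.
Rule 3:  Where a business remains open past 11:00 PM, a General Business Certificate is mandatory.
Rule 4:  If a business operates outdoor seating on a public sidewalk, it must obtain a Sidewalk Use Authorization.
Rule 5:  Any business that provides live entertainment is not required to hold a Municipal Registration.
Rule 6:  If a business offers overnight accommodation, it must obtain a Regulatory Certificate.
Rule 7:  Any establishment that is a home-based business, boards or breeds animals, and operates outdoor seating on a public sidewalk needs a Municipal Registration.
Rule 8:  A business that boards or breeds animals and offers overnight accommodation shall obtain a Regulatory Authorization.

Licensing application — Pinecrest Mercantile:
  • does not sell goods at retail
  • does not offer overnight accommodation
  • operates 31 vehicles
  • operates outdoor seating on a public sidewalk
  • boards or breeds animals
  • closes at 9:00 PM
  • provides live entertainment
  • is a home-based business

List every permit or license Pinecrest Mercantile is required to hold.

Rule 1: closes 9:00 PM, after 8:00 PM → Annual License not required.
Rule 2: boards or breeds animals; closes 9:00 PM, at/before midnight; vehicles 31 > 27 → Regulatory Permit not required.
Rule 3: closes 9:00 PM, at/before 11:00 PM → General Business Certificate not required.
Rule 4: operates outdoor seating on a public sidewalk → Sidewalk Use Authorization required.
Rule 5: provides live entertainment → exempt from Municipal Registration.
Rule 6: does not offer overnight accommodation → Regulatory Certificate not required.
Rule 7: is a home-based business; boards or breeds animals; operates outdoor seating on a public sidewalk → Municipal Registration required.
Rule 8: boards or breeds animals; does not offer overnight accommodation → Regulatory Authorization not required.

Sidewalk Use Authorization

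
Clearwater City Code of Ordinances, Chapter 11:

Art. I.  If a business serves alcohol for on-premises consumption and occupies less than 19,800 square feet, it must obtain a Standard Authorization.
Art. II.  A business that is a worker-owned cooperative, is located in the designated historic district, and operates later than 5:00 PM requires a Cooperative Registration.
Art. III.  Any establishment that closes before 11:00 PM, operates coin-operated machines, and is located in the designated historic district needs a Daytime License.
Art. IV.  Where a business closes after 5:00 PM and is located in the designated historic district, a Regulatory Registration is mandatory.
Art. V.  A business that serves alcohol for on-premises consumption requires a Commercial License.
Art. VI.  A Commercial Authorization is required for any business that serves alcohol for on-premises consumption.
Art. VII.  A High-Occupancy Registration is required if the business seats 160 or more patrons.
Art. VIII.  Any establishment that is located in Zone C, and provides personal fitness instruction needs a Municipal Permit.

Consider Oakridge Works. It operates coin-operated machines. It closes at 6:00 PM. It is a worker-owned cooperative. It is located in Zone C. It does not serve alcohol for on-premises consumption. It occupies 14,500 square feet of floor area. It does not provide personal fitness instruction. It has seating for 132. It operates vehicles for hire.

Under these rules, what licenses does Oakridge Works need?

None

Art. I. does not serve alcohol for on-premises consumption; floor area 14,500 square feet < 19,800 square feet → Standard Authorization not required.
Art. II. is a worker-owned cooperative; is located in Zone C (not: is located in the designated historic district); closes 6:00 PM, after 5:00 PM → Cooperative Registration not required.
Art. III. closes 6:00 PM, at/before 11:00 PM; operates coin-operated machines; is located in Zone C (not: is located in the designated historic district) → Daytime License not required.
Art. IV. closes 6:00 PM, after 5:00 PM; is located in Zone C (not: is located in the designated historic district) → Regulatory Registration not required.
Art. V. does not serve alcohol for on-premises consumption → Commercial License not required.
Art. VI. does not serve alcohol for on-premises consumption → Commercial Authorization not required.
Art. VII. seating 132 < 160 → High-Occupancy Registration not required.
Art. VIII. is located in Zone C; does not provide personal fitness instruction → Municipal Permit not required.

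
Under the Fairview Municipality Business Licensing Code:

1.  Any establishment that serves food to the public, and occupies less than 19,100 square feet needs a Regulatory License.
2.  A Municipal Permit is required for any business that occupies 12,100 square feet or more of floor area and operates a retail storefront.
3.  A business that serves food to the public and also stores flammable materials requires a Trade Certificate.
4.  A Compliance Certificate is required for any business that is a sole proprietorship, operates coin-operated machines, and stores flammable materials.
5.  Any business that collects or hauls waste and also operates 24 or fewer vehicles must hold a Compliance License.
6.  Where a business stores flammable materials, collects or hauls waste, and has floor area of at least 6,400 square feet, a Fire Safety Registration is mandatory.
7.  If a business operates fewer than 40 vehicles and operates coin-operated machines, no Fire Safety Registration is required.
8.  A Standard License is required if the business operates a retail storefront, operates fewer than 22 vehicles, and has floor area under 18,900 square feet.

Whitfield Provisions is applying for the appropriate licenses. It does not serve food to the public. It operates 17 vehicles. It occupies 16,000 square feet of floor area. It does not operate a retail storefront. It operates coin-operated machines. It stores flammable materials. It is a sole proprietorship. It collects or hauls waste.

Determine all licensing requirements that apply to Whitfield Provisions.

1. does not serve food to the public; floor area 16,000 square feet < 19,100 square feet → Regulatory License not required.
2. floor area 16,000 square feet ≥ 12,100 square feet; does not operate a retail storefront → Municipal Permit not required.
3. does not serve food to the public; stores flammable materials → Trade Certificate not required.
4. is a sole proprietorship; operates coin-operated machines; stores flammable materials → Compliance Certificate required.
5. collects or hauls waste; vehicles 17 ≤ 24 → Compliance License required.
6. stores flammable materials; collects or hauls waste; floor area 16,000 square feet ≥ 6,400 square feet → Fire Safety Registration required.
7. vehicles 17 < 40; operates coin-operated machines → exempt from Fire Safety Registration.
8. does not operate a retail storefront; vehicles 17 < 22; floor area 16,000 square feet < 18,900 square feet → Standard License not required.

Compliance Certificate, Compliance License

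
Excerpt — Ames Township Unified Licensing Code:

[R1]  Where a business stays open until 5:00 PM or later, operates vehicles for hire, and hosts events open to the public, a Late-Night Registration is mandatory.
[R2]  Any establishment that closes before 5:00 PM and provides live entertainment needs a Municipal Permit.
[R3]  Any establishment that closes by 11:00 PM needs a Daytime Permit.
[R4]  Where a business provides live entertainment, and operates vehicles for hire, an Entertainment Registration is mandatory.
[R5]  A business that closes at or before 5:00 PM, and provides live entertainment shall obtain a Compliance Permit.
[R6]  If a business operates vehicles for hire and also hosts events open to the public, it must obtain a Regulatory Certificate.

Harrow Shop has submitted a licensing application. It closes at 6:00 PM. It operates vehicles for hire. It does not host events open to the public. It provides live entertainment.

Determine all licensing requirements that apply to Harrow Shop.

Daytime Permit, Entertainment Registration

[R1] closes 6:00 PM, after 5:00 PM; operates vehicles for hire; does not host events open to the public → Late-Night Registration not required.
[R2] closes 6:00 PM, after 5:00 PM; provides live entertainment → Municipal Permit not required.
[R3] closes 6:00 PM, at/before 11:00 PM → Daytime Permit required.
[R4] provides live entertainment; operates vehicles for hire → Entertainment Registration required.
[R5] closes 6:00 PM, after 5:00 PM; provides live entertainment → Compliance Permit not required.
[R6] operates vehicles for hire; does not host events open to the public → Regulatory Certificate not required.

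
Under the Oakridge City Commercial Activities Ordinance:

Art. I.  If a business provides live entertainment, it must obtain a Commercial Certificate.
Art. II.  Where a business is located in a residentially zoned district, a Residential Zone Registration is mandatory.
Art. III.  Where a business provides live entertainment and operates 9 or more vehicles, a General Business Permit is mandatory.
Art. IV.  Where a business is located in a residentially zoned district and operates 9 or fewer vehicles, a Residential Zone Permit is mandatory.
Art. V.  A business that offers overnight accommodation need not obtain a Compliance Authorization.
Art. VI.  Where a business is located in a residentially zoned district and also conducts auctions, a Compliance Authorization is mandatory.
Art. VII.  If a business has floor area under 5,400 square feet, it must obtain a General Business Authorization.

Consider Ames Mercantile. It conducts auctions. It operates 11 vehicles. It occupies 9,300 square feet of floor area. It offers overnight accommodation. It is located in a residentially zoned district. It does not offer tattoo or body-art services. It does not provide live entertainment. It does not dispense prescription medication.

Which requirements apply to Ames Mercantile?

Art. I. does not provide live entertainment → Commercial Certificate not required.
Art. II. is located in a residentially zoned district → Residential Zone Registration required.
Art. III. does not provide live entertainment; vehicles 11 ≥ 9 → General Business Permit not required.
Art. IV. is located in a residentially zoned district; vehicles 11 > 9 → Residential Zone Permit not required.
Art. V. offers overnight accommodation → exempt from Compliance Authorization.
Art. VI. is located in a residentially zoned district; conducts auctions → Compliance Authorization required.
Art. VII. floor area 9,300 square feet ≥ 5,400 square feet → General Business Authorization not required.

Residential Zone Registration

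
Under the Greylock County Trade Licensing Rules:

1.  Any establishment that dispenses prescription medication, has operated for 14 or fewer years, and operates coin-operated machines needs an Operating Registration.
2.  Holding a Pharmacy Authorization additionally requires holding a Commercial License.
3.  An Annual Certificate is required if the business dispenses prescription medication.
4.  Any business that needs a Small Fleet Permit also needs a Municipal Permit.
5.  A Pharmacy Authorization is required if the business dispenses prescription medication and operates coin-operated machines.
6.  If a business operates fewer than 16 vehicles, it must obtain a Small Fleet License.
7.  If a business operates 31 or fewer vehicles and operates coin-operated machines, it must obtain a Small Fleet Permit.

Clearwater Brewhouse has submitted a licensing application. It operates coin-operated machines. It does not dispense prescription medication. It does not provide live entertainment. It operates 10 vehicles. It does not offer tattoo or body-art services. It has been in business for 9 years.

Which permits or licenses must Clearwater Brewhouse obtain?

1. does not dispense prescription medication; years in business 9 ≤ 14; operates coin-operated machines → Operating Registration not required.
2. Pharmacy Authorization is not required → no effect.
3. does not dispense prescription medication → Annual Certificate not required.
4. Small Fleet Permit is required → Municipal Permit also required.
5. does not dispense prescription medication; operates coin-operated machines → Pharmacy Authorization not required.
6. vehicles 10 < 16 → Small Fleet License required.
7. vehicles 10 ≤ 31; operates coin-operated machines → Small Fleet Permit required.

Municipal Permit, Small Fleet License, Small Fleet Permit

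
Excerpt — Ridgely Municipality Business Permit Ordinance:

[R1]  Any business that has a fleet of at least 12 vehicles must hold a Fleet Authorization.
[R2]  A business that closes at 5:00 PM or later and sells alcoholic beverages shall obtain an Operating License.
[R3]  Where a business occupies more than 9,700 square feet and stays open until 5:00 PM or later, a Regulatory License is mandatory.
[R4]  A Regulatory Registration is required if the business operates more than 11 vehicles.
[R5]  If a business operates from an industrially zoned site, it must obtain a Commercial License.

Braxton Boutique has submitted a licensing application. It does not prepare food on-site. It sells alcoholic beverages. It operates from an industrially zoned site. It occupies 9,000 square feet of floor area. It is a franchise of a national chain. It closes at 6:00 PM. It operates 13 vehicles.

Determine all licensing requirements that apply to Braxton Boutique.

Commercial License, Fleet Authorization, Operating License, Regulatory Registration

[R1] vehicles 13 ≥ 12 → Fleet Authorization required.
[R2] closes 6:00 PM, after 5:00 PM; sells alcoholic beverages → Operating License required.
[R3] floor area 9,000 square feet ≤ 9,700 square feet; closes 6:00 PM, after 5:00 PM → Regulatory License not required.
[R4] vehicles 13 > 11 → Regulatory Registration required.
[R5] operates from an industrially zoned site → Commercial License required.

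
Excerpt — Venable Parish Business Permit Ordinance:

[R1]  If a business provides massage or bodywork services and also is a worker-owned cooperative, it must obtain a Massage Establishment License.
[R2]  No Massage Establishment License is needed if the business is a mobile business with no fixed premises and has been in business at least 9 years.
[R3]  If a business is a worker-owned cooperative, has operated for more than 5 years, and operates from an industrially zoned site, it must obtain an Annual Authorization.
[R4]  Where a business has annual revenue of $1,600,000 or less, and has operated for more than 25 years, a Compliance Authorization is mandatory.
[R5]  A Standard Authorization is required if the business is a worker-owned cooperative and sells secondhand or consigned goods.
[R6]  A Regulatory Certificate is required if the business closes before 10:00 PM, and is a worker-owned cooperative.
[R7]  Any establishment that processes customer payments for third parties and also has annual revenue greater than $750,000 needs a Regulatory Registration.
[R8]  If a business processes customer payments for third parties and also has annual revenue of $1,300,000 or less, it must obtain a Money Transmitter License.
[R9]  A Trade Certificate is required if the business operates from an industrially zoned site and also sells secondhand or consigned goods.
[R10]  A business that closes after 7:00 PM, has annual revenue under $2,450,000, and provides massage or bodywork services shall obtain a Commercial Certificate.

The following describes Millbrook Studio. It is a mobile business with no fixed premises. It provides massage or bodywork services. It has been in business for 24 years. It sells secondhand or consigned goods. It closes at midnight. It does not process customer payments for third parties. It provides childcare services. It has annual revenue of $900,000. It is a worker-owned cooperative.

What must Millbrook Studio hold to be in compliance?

[R1] provides massage or bodywork services; is a worker-owned cooperative → Massage Establishment License required.
[R2] is a mobile business with no fixed premises; years in business 24 ≥ 9 → exempt from Massage Establishment License.
[R3] is a worker-owned cooperative; years in business 24 > 5; is a mobile business with no fixed premises (not: operates from an industrially zoned site) → Annual Authorization not required.
[R4] revenue $900,000 ≤ $1,600,000; years in business 24 ≤ 25 → Compliance Authorization not required.
[R5] is a worker-owned cooperative; sells secondhand or consigned goods → Standard Authorization required.
[R6] closes midnight, after 10:00 PM; is a worker-owned cooperative → Regulatory Certificate not required.
[R7] does not process customer payments for third parties; revenue $900,000 > $750,000 → Regulatory Registration not required.
[R8] does not process customer payments for third parties; revenue $900,000 ≤ $1,300,000 → Money Transmitter License not required.
[R9] is a mobile business with no fixed premises (not: operates from an industrially zoned site); sells secondhand or consigned goods → Trade Certificate not required.
[R10] closes midnight, after 7:00 PM; revenue $900,000 < $2,450,000; provides massage or bodywork services → Commercial Certificate required.

Commercial Certificate, Standard Authorization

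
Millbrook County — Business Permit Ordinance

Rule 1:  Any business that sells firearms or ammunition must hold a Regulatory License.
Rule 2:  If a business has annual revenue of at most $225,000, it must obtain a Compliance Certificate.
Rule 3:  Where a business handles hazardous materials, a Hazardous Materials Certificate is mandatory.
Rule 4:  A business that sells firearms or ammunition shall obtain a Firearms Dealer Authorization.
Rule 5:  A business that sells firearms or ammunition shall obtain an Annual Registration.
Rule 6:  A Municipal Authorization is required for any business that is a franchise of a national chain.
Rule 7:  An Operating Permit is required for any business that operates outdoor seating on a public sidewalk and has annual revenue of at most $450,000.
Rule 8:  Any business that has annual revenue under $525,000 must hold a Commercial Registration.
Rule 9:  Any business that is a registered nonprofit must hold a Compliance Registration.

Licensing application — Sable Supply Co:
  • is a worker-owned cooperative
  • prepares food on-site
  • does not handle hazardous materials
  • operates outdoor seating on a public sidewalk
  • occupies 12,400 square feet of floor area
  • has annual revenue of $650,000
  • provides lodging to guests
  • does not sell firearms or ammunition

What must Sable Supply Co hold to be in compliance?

Rule 1: does not sell firearms or ammunition → Regulatory License not required.
Rule 2: revenue $650,000 > $225,000 → Compliance Certificate not required.
Rule 3: does not handle hazardous materials → Hazardous Materials Certificate not required.
Rule 4: does not sell firearms or ammunition → Firearms Dealer Authorization not required.
Rule 5: does not sell firearms or ammunition → Annual Registration not required.
Rule 6: is a worker-owned cooperative (not: is a franchise of a national chain) → Municipal Authorization not required.
Rule 7: operates outdoor seating on a public sidewalk; revenue $650,000 > $450,000 → Operating Permit not required.
Rule 8: revenue $650,000 ≥ $525,000 → Commercial Registration not required.
Rule 9: is a worker-owned cooperative (not: is a registered nonprofit) → Compliance Registration not required.

None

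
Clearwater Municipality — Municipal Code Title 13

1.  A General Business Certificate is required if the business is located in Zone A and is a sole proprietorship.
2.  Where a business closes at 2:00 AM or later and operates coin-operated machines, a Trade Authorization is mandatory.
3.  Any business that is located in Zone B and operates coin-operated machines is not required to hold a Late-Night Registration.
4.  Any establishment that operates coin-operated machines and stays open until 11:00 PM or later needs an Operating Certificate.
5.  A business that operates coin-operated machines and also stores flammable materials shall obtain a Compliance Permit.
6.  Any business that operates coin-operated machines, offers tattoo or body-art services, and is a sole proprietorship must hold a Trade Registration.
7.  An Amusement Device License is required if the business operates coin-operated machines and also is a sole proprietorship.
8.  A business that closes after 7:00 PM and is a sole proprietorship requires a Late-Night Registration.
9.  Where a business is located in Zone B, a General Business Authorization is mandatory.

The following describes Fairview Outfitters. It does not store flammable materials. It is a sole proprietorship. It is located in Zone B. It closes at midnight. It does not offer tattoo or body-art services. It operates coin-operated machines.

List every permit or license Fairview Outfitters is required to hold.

1. is located in Zone B (not: is located in Zone A); is a sole proprietorship → General Business Certificate not required.
2. closes midnight, at/before 2:00 AM; operates coin-operated machines → Trade Authorization not required.
3. is located in Zone B; operates coin-operated machines → exempt from Late-Night Registration.
4. operates coin-operated machines; closes midnight, after 11:00 PM → Operating Certificate required.
5. operates coin-operated machines; does not store flammable materials → Compliance Permit not required.
6. operates coin-operated machines; does not offer tattoo or body-art services; is a sole proprietorship → Trade Registration not required.
7. operates coin-operated machines; is a sole proprietorship → Amusement Device License required.
8. closes midnight, after 7:00 PM; is a sole proprietorship → Late-Night Registration required.
9. is located in Zone B → General Business Authorization required.

Amusement Device License, General Business Authorization, Operating Certificate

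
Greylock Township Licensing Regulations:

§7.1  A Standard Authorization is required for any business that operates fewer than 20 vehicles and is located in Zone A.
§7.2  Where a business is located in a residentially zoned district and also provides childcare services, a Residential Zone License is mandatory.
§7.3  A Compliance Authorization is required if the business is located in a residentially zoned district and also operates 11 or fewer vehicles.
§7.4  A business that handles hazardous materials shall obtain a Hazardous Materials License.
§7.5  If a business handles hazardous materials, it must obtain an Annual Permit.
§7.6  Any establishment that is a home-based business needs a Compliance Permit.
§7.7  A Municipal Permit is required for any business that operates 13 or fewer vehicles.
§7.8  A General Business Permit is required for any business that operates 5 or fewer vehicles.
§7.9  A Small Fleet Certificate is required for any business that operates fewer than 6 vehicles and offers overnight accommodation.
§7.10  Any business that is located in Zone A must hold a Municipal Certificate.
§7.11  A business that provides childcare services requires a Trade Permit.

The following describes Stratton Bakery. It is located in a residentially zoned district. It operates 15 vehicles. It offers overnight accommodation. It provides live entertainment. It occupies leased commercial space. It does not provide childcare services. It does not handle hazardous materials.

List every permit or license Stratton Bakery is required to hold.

§7.1 vehicles 15 < 20; is located in a residentially zoned district (not: is located in Zone A) → Standard Authorization not required.
§7.2 is located in a residentially zoned district; does not provide childcare services → Residential Zone License not required.
§7.3 is located in a residentially zoned district; vehicles 15 > 11 → Compliance Authorization not required.
§7.4 does not handle hazardous materials → Hazardous Materials License not required.
§7.5 does not handle hazardous materials → Annual Permit not required.
§7.6 occupies leased commercial space (not: is a home-based business) → Compliance Permit not required.
§7.7 vehicles 15 > 13 → Municipal Permit not required.
§7.8 vehicles 15 > 5 → General Business Permit not required.
§7.9 vehicles 15 ≥ 6; offers overnight accommodation → Small Fleet Certificate not required.
§7.10 is located in a residentially zoned district (not: is located in Zone A) → Municipal Certificate not required.
§7.11 does not provide childcare services → Trade Permit not required.

None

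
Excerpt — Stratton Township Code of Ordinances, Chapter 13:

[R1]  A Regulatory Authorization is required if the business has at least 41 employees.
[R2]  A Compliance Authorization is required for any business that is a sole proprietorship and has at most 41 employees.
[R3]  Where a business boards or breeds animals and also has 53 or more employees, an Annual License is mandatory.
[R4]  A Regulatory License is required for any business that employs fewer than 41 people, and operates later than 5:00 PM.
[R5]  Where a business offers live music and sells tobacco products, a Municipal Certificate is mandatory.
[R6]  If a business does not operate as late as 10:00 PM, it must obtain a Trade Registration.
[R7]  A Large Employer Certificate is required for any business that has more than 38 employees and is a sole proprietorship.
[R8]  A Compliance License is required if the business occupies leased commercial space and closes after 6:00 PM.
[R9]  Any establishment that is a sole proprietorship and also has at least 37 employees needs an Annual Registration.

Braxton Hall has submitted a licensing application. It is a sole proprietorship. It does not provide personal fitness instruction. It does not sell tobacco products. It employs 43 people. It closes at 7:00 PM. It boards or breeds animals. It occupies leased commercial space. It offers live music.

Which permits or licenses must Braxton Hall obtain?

[R1] employees 43 ≥ 41 → Regulatory Authorization required.
[R2] is a sole proprietorship; employees 43 > 41 → Compliance Authorization not required.
[R3] boards or breeds animals; employees 43 < 53 → Annual License not required.
[R4] employees 43 ≥ 41; closes 7:00 PM, after 5:00 PM → Regulatory License not required.
[R5] offers live music; does not sell tobacco products → Municipal Certificate not required.
[R6] closes 7:00 PM, at/before 10:00 PM → Trade Registration required.
[R7] employees 43 > 38; is a sole proprietorship → Large Employer Certificate required.
[R8] occupies leased commercial space; closes 7:00 PM, after 6:00 PM → Compliance License required.
[R9] is a sole proprietorship; employees 43 ≥ 37 → Annual Registration required.

Annual Registration, Compliance License, Large Employer Certificate, Regulatory Authorization, Trade Registration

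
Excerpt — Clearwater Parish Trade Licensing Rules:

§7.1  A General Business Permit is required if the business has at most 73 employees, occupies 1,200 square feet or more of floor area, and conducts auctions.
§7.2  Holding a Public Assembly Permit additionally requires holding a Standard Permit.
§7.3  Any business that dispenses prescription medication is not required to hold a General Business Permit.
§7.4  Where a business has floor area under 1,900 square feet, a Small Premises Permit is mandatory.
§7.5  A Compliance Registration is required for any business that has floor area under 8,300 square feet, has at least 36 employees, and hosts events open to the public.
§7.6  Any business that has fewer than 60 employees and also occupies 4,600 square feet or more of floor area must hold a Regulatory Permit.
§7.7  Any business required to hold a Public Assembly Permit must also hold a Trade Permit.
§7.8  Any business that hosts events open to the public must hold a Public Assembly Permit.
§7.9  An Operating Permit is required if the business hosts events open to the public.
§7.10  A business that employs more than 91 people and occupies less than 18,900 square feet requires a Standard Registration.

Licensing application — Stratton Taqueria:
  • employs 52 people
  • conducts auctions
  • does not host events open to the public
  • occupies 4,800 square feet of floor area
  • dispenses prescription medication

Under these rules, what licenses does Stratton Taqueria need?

Regulatory Permit

§7.1 employees 52 ≤ 73; floor area 4,800 square feet ≥ 1,200 square feet; conducts auctions → General Business Permit required.
§7.2 Public Assembly Permit is not required → no effect.
§7.3 dispenses prescription medication → exempt from General Business Permit.
§7.4 floor area 4,800 square feet ≥ 1,900 square feet → Small Premises Permit not required.
§7.5 floor area 4,800 square feet < 8,300 square feet; employees 52 ≥ 36; does not host events open to the public → Compliance Registration not required.
§7.6 employees 52 < 60; floor area 4,800 square feet ≥ 4,600 square feet → Regulatory Permit required.
§7.7 Public Assembly Permit is not required → no effect.
§7.8 does not host events open to the public → Public Assembly Permit not required.
§7.9 does not host events open to the public → Operating Permit not required.
§7.10 employees 52 ≤ 91; floor area 4,800 square feet < 18,900 square feet → Standard Registration not required.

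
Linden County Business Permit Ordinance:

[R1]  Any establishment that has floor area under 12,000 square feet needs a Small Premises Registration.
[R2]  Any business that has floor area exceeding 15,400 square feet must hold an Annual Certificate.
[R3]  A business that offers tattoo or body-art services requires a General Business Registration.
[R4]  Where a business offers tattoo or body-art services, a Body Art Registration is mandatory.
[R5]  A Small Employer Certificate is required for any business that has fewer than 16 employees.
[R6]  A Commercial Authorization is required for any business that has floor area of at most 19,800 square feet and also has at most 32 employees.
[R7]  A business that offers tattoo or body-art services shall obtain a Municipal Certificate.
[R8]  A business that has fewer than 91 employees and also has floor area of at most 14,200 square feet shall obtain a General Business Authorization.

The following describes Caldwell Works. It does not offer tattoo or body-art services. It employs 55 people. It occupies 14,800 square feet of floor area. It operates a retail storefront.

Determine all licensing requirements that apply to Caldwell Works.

None

[R1] floor area 14,800 square feet ≥ 12,000 square feet → Small Premises Registration not required.
[R2] floor area 14,800 square feet ≤ 15,400 square feet → Annual Certificate not required.
[R3] does not offer tattoo or body-art services → General Business Registration not required.
[R4] does not offer tattoo or body-art services → Body Art Registration not required.
[R5] employees 55 ≥ 16 → Small Employer Certificate not required.
[R6] floor area 14,800 square feet ≤ 19,800 square feet; employees 55 > 32 → Commercial Authorization not required.
[R7] does not offer tattoo or body-art services → Municipal Certificate not required.
[R8] employees 55 < 91; floor area 14,800 square feet > 14,200 square feet → General Business Authorization not required.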